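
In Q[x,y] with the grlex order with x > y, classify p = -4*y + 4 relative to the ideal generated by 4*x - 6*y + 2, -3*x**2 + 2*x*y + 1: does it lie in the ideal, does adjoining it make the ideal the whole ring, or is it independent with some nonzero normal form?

-4*y + 4 is independent of I; its normal form modulo I is -4*y + 4.

First compute the reduced Gröbner basis of I by Buchberger's algorithm.
f_1 = 4*x - 6*y + 2, LT = x.
f_2 = -3*x**2 + 2*x*y + 1, LT = x**2.

S(f_1,f_2): lcm = x**2. S = -5/6*x*y + 1/2*x + 1/3.
  leading term x*y: subtract (-5/24*y)·f_1 from -5/6*x*y + 1/2*x + 1/3 → -5/4*y**2 + 1/2*x + 5/12*y + 1/3
  leading term y**2: no divisor's leading term divides it; move -5/4*y**2 to the remainder.
  leading term x: subtract (1/8)·f_1 from 1/2*x + 5/12*y + 1/3 → 7/6*y + 1/12
  leading term y: no divisor's leading term divides it; move 7/6*y to the remainder.
  leading term 1: no divisor's leading term divides it; move 1/12 to the remainder.
  remainder -5/4*y**2 + 7/6*y + 1/12 ≠ 0; add h_3 = -5/4*y**2 + 7/6*y + 1/12 to the basis.

The other S-polynomials (S(f_1,h_3), S(f_2,h_3)) all reduce to 0 modulo the current basis, so we have a Gröbner basis.
Inter-reduce: drop elements whose leading term is divisible by another's, tail-reduce, and make monic.
Reduced Gröbner basis: {y**2 - 14/15*y - 1/15, x - 3/2*y + 1/2}.
Label its elements g_1 = y**2 - 14/15*y - 1/15, g_2 = x - 3/2*y + 1/2.

Reduce p = -4*y + 4 modulo G:
  leading term y: no divisor's leading term divides it; move -4*y to the remainder.
  leading term 1: no divisor's leading term divides it; move 4 to the remainder.
  normal form = -4*y + 4.
The normal form is nonzero, so p ∉ I. Since p minus its normal form lies in I, I + (p) = I + (r) where r = -4*y + 4; decide whether this ideal is the whole ring.
Run Buchberger on G together with r (pairs among the g_i already reduce to 0 since G is a Gröbner basis):
g_1 = y**2 - 14/15*y - 1/15, LT = y**2.
g_2 = x - 3/2*y + 1/2, LT = x.
r = -4*y + 4, LT = y.

The S-polynomials (S(g_1,g_2), S(g_1,r), S(g_2,r)) all reduce to 0 modulo the current basis, so we have a Gröbner basis.
Inter-reduce: drop elements whose leading term is divisible by another's, tail-reduce, and make monic.
Reduced Gröbner basis: {x - 1, y - 1}.
The reduced Gröbner basis of I + (p) is {x - 1, y - 1} ≠ {1}, a proper ideal, so the enlarged system stays consistent: p is independent of I, with normal form -4*y + 4.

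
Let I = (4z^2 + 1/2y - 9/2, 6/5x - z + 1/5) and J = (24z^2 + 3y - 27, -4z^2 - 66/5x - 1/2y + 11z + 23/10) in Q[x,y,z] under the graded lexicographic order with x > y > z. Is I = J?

For a fixed monomial order, each ideal has a unique reduced Gröbner basis; comparing bases decides equality.
Buchberger on the first generating set:
f_1 = 4z^2 + 1/2y - 9/2, LT = z^2.
f_2 = 6/5x - z + 1/5, LT = x.

The S-polynomials (S(f_1,f_2)) all reduce to 0 modulo the current basis, so we have a Gröbner basis.
Inter-reduce: drop elements whose leading term is divisible by another's, tail-reduce, and make monic.
Reduced Gröbner basis: {z^2 + 1/8y - 9/8, x - 5/6z + 1/6}.

Buchberger on the second generating set:
h_1 = 24z^2 + 3y - 27, LT = z^2.
h_2 = -4z^2 - 66/5x - 1/2y + 11z + 23/10, LT = z^2.

S(h_1,h_2): lcm = z^2. S = -33/10x + 11/4z - 11/20.
  leading term x: no divisor's leading term divides it; move -33/10x to the remainder.
  leading term z: no divisor's leading term divides it; move 11/4z to the remainder.
  leading term 1: no divisor's leading term divides it; move -11/20 to the remainder.
  remainder -33/10x + 11/4z - 11/20 ≠ 0; add k_3 = -33/10x + 11/4z - 11/20 to the basis.

The other S-polynomials (S(h_1,k_3), S(h_2,k_3)) all reduce to 0 modulo the current basis, so we have a Gröbner basis.
Inter-reduce: drop elements whose leading term is divisible by another's, tail-reduce, and make monic.
Reduced Gröbner basis: {z^2 + 1/8y - 9/8, x - 5/6z + 1/6}.

Same reduced basis, so the two generating sets span the same ideal.

Yes, the ideals are equal.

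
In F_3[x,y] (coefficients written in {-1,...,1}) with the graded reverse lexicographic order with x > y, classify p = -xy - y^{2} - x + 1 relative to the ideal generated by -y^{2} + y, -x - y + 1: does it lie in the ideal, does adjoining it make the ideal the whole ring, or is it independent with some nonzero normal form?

-xy - y^{2} - x + 1 lies in I (it reduces to 0).

First compute the reduced Gröbner basis of I by Buchberger's algorithm.
f_1 = -y^{2} + y, LT = y^{2}.
f_2 = -x - y + 1, LT = x.

The S-polynomials (S(f_1,f_2)) all reduce to 0 modulo the current basis, so we have a Gröbner basis.
Inter-reduce: drop elements whose leading term is divisible by another's, tail-reduce, and make monic.
Reduced Gröbner basis: {y^{2} - y, x + y - 1}.
Label its elements g_1 = y^{2} - y, g_2 = x + y - 1.

Reduce p = -xy - y^{2} - x + 1 modulo G:
  leading term xy: subtract (-y)·g_2 from -xy - y^{2} - x + 1 → -x - y + 1
  leading term x: subtract (-1)·g_2 from -x - y + 1 → 0
  normal form = 0.
Since the normal form is 0, p ∈ I.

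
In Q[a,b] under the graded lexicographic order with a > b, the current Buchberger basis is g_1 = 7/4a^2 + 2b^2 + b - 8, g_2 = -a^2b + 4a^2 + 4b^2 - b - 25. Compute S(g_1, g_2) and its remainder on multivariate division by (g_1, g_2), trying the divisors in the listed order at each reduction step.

S(g_1, g_2) = 8/7b^3 + 4a^2 + 32/7b^2 - 39/7b - 25; remainder on division = 8/7b^3 - 55/7b - 47/7.

lcm(LM(g_1), LM(g_2)) = a^2b.
S = (lcm/LT(g_1))·g_1 − (lcm/LT(g_2))·g_2 = 8/7b^3 + 4a^2 + 32/7b^2 - 39/7b - 25.
Reduce S modulo (g_1, g_2) in that order:
  leading term b^3: no divisor's leading term divides it; move 8/7b^3 to the remainder.
  leading term a^2: subtract (16/7)·g_1 from 4a^2 + 32/7b^2 - 39/7b - 25 → -55/7b - 47/7
  leading term b: no divisor's leading term divides it; move -55/7b to the remainder.
  leading term 1: no divisor's leading term divides it; move -47/7 to the remainder.
The remainder 8/7b^3 - 55/7b - 47/7 is nonzero, so it would be added as the next basis element.
An S-polynomial is built so that the two leading terms cancel; whether anything survives reduction is exactly the Gröbner-basis criterion.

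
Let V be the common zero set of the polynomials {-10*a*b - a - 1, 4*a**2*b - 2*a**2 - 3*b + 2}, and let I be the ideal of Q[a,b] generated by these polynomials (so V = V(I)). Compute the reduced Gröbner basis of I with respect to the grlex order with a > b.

Buchberger's algorithm terminates because the ascending chain of leading-term ideals stabilizes.

f_1 = -10*a*b - a - 1, LT = a*b.
f_2 = 4*a**2*b - 2*a**2 - 3*b + 2, LT = a**2*b.

S(f_1,f_2): lcm = a**2*b. S = 3/5*a**2 + 1/10*a + 3/4*b - 1/2.
  reduce S modulo (f_1, f_2):
  remainder 3/5*a**2 + 1/10*a + 3/4*b - 1/2 ≠ 0; add g_3 = 3/5*a**2 + 1/10*a + 3/4*b - 1/2 to the basis.

S(f_1,g_3): lcm = a**2*b. S = 1/10*a**2 - 1/6*a*b - 5/4*b**2 + 1/10*a + 5/6*b.
  reduce S modulo (f_1, f_2, g_3):
  remainder -5/4*b**2 + 1/10*a + 17/24*b + 1/10 ≠ 0; add g_4 = -5/4*b**2 + 1/10*a + 17/24*b + 1/10 to the basis.

The other S-polynomials (S(f_2,g_3), S(f_1,g_4), S(f_2,g_4), S(g_3,g_4)) all reduce to 0 modulo the current basis, so we have a Gröbner basis.
Inter-reduce: drop elements whose leading term is divisible by another's, tail-reduce, and make monic.

G = {a**2 + 1/6*a + 5/4*b - 5/6, a*b + 1/10*a + 1/10, b**2 - 2/25*a - 17/30*b - 2/25}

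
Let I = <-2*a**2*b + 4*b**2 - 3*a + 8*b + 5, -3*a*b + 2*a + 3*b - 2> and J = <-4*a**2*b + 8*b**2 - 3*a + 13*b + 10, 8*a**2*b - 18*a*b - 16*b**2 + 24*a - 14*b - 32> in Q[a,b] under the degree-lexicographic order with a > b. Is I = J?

Since reduced Gröbner bases are canonical representatives of ideals under a given ordering, it suffices to compute and compare them.
Buchberger on the first generating set:
f_1 = -2*a**2*b + 4*b**2 - 3*a + 8*b + 5, LT = a**2*b.
f_2 = -3*a*b + 2*a + 3*b - 2, LT = a*b.

S(f_1,f_2): lcm = a**2*b. S = 2/3*a**2 + a*b - 2*b**2 + 5/6*a - 4*b - 5/2.
  leading term a**2: no divisor's leading term divides it; move 2/3*a**2 to the remainder.
  leading term a*b: subtract (-1/3)·f_2 from a*b - 2*b**2 + 5/6*a - 4*b - 5/2 → -2*b**2 + 3/2*a - 3*b - 19/6
  leading term b**2: no divisor's leading term divides it; move -2*b**2 to the remainder.
  leading term a: no divisor's leading term divides it; move 3/2*a to the remainder.
  leading term b: no divisor's leading term divides it; move -3*b to the remainder.
  leading term 1: no divisor's leading term divides it; move -19/6 to the remainder.
  remainder 2/3*a**2 - 2*b**2 + 3/2*a - 3*b - 19/6 ≠ 0; add g_3 = 2/3*a**2 - 2*b**2 + 3/2*a - 3*b - 19/6 to the basis.

S(f_1,g_3): lcm = a**2*b. S = 3*b**3 - 9/4*a*b + 5/2*b**2 + 3/2*a + 3/4*b - 5/2.
  leading term b**3: no divisor's leading term divides it; move 3*b**3 to the remainder.
  leading term a*b: subtract (3/4)·f_2 from -9/4*a*b + 5/2*b**2 + 3/2*a + 3/4*b - 5/2 → 5/2*b**2 - 3/2*b - 1
  leading term b**2: no divisor's leading term divides it; move 5/2*b**2 to the remainder.
  leading term b: no divisor's leading term divides it; move -3/2*b to the remainder.
  leading term 1: no divisor's leading term divides it; move -1 to the remainder.
  remainder 3*b**3 + 5/2*b**2 - 3/2*b - 1 ≠ 0; add g_4 = 3*b**3 + 5/2*b**2 - 3/2*b - 1 to the basis.

The other S-polynomials (S(f_2,g_3), S(f_1,g_4), S(f_2,g_4), S(g_3,g_4)) all reduce to 0 modulo the current basis, so we have a Gröbner basis.
Inter-reduce: drop elements whose leading term is divisible by another's, tail-reduce, and make monic.
Reduced Gröbner basis: {b**3 + 5/6*b**2 - 1/2*b - 1/3, a**2 - 3*b**2 + 9/4*a - 9/2*b - 19/4, a*b - 2/3*a - b + 2/3}.

Buchberger on the second generating set:
h_1 = -4*a**2*b + 8*b**2 - 3*a + 13*b + 10, LT = a**2*b.
h_2 = 8*a**2*b - 18*a*b - 16*b**2 + 24*a - 14*b - 32, LT = a**2*b.

S(h_1,h_2): lcm = a**2*b. S = 9/4*a*b - 9/4*a - 3/2*b + 3/2.
  leading term a*b: no divisor's leading term divides it; move 9/4*a*b to the remainder.
  leading term a: no divisor's leading term divides it; move -9/4*a to the remainder.
  leading term b: no divisor's leading term divides it; move -3/2*b to the remainder.
  leading term 1: no divisor's leading term divides it; move 3/2 to the remainder.
  remainder 9/4*a*b - 9/4*a - 3/2*b + 3/2 ≠ 0; add k_3 = 9/4*a*b - 9/4*a - 3/2*b + 3/2 to the basis.

S(h_1,k_3): lcm = a**2*b. S = a**2 + 2/3*a*b - 2*b**2 + 1/12*a - 13/4*b - 5/2.
  leading term a**2: no divisor's leading term divides it; move a**2 to the remainder.
  leading term a*b: subtract (8/27)·k_3 from 2/3*a*b - 2*b**2 + 1/12*a - 13/4*b - 5/2 → -2*b**2 + 3/4*a - 101/36*b - 53/18
  leading term b**2: no divisor's leading term divides it; move -2*b**2 to the remainder.
  leading term a: no divisor's leading term divides it; move 3/4*a to the remainder.
  leading term b: no divisor's leading term divides it; move -101/36*b to the remainder.
  leading term 1: no divisor's leading term divides it; move -53/18 to the remainder.
  remainder a**2 - 2*b**2 + 3/4*a - 101/36*b - 53/18 ≠ 0; add k_4 = a**2 - 2*b**2 + 3/4*a - 101/36*b - 53/18 to the basis.

S(h_1,k_4): lcm = a**2*b. S = 2*b**3 - 3/4*a*b + 29/36*b**2 + 3/4*a - 11/36*b - 5/2.
  leading term b**3: no divisor's leading term divides it; move 2*b**3 to the remainder.
  leading term a*b: subtract (-1/3)·k_3 from -3/4*a*b + 29/36*b**2 + 3/4*a - 11/36*b - 5/2 → 29/36*b**2 - 29/36*b - 2
  leading term b**2: no divisor's leading term divides it; move 29/36*b**2 to the remainder.
  leading term b: no divisor's leading term divides it; move -29/36*b to the remainder.
  leading term 1: no divisor's leading term divides it; move -2 to the remainder.
  remainder 2*b**3 + 29/36*b**2 - 29/36*b - 2 ≠ 0; add k_5 = 2*b**3 + 29/36*b**2 - 29/36*b - 2 to the basis.

The other S-polynomials (S(h_2,k_3), S(h_2,k_4), S(k_3,k_4), S(h_1,k_5), S(h_2,k_5), S(k_3,k_5), S(k_4,k_5)) all reduce to 0 modulo the current basis, so we have a Gröbner basis.
Inter-reduce: drop elements whose leading term is divisible by another's, tail-reduce, and make monic.
Reduced Gröbner basis: {b**3 + 29/72*b**2 - 29/72*b - 1, a**2 - 2*b**2 + 3/4*a - 101/36*b - 53/18, a*b - a - 2/3*b + 2/3}.

The bases are distinct; the ideals are different.

No, the ideals differ.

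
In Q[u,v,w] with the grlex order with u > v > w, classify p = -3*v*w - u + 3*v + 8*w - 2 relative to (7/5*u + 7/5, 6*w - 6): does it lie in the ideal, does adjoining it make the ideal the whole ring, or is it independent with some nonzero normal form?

First compute the reduced Gröbner basis of I by Buchberger's algorithm.
f_1 = 7/5*u + 7/5, LT = u.
f_2 = 6*w - 6, LT = w.

S(f_1,f_2): leading monomials are coprime, so the S-polynomial reduces to 0 (Buchberger's first criterion).
Every S-polynomial of the final basis reduces to 0, so we have a Gröbner basis.
Inter-reduce: drop elements whose leading term is divisible by another's, tail-reduce, and make monic.
Reduced Gröbner basis: {u + 1, w - 1}.
Label its elements g_1 = u + 1, g_2 = w - 1.

Reduce p = -3*v*w - u + 3*v + 8*w - 2 modulo G:
  leading term v*w: subtract (-3*v)·g_2 from -3*v*w - u + 3*v + 8*w - 2 → -u + 8*w - 2
  leading term u: subtract (-1)·g_1 from -u + 8*w - 2 → 8*w - 1
  leading term w: subtract (8)·g_2 from 8*w - 1 → 7
  leading term 1: no divisor's leading term divides it; move 7 to the remainder.
  normal form = 7.
The normal form is nonzero, so p ∉ I. Since p minus its normal form lies in I, I + (p) = I + (r) where r = 7; decide whether this ideal is the whole ring.
Here r = 7 is a nonzero constant, hence a unit: 1 ∈ I + (p), the Gröbner basis of I + (p) is {1}, and the enlarged system has no common solution — adjoining p is inconsistent.

Adjoining -3*v*w - u + 3*v + 8*w - 2 makes the ideal the whole ring: the system is inconsistent.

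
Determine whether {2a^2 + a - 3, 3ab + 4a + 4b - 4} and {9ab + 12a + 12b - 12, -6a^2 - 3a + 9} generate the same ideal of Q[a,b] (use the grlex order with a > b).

Yes, the ideals are equal.

Two ideals are equal iff their reduced Gröbner bases coincide (the reduced basis is unique for a fixed ordering).
Buchberger on the first generating set:
f_1 = 2a^2 + a - 3, LT = a^2.
f_2 = 3ab + 4a + 4b - 4, LT = ab.

S(f_1,f_2): lcm = a^2b. S = -4/3a^2 - 5/6ab + 4/3a - 3/2b.
  leading term a^2: subtract (-2/3)·f_1 from -4/3a^2 - 5/6ab + 4/3a - 3/2b → -5/6ab + 2a - 3/2b - 2
  leading term ab: subtract (-5/18)·f_2 from -5/6ab + 2a - 3/2b - 2 → 28/9a - 7/18b - 28/9
  leading term a: no divisor's leading term divides it; move 28/9a to the remainder.
  leading term b: no divisor's leading term divides it; move -7/18b to the remainder.
  leading term 1: no divisor's leading term divides it; move -28/9 to the remainder.
  remainder 28/9a - 7/18b - 28/9 ≠ 0; add g_3 = 28/9a - 7/18b - 28/9 to the basis.

S(f_2,g_3): lcm = ab. S = 1/8b^2 + 4/3a + 7/3b - 4/3.
  leading term b^2: no divisor's leading term divides it; move 1/8b^2 to the remainder.
  leading term a: subtract (3/7)·g_3 from 4/3a + 7/3b - 4/3 → 5/2b
  leading term b: no divisor's leading term divides it; move 5/2b to the remainder.
  remainder 1/8b^2 + 5/2b ≠ 0; add g_4 = 1/8b^2 + 5/2b to the basis.

The other S-polynomials (S(f_1,g_3), S(f_1,g_4), S(f_2,g_4), S(g_3,g_4)) all reduce to 0 modulo the current basis, so we have a Gröbner basis.
Inter-reduce: drop elements whose leading term is divisible by another's, tail-reduce, and make monic.
Reduced Gröbner basis: {b^2 + 20b, a - 1/8b - 1}.

Buchberger on the second generating set:
h_1 = 9ab + 12a + 12b - 12, LT = ab.
h_2 = -6a^2 - 3a + 9, LT = a^2.

S(h_1,h_2): lcm = a^2b. S = 4/3a^2 + 5/6ab - 4/3a + 3/2b.
  leading term a^2: subtract (-2/9)·h_2 from 4/3a^2 + 5/6ab - 4/3a + 3/2b → 5/6ab - 2a + 3/2b + 2
  leading term ab: subtract (5/54)·h_1 from 5/6ab - 2a + 3/2b + 2 → -28/9a + 7/18b + 28/9
  leading term a: no divisor's leading term divides it; move -28/9a to the remainder.
  leading term b: no divisor's leading term divides it; move 7/18b to the remainder.
  leading term 1: no divisor's leading term divides it; move 28/9 to the remainder.
  remainder -28/9a + 7/18b + 28/9 ≠ 0; add k_3 = -28/9a + 7/18b + 28/9 to the basis.

S(h_1,k_3): lcm = ab. S = 1/8b^2 + 4/3a + 7/3b - 4/3.
  leading term b^2: no divisor's leading term divides it; move 1/8b^2 to the remainder.
  leading term a: subtract (-3/7)·k_3 from 4/3a + 7/3b - 4/3 → 5/2b
  leading term b: no divisor's leading term divides it; move 5/2b to the remainder.
  remainder 1/8b^2 + 5/2b ≠ 0; add k_4 = 1/8b^2 + 5/2b to the basis.

The other S-polynomials (S(h_2,k_3), S(h_1,k_4), S(h_2,k_4), S(k_3,k_4)) all reduce to 0 modulo the current basis, so we have a Gröbner basis.
Inter-reduce: drop elements whose leading term is divisible by another's, tail-reduce, and make monic.
Reduced Gröbner basis: {b^2 + 20b, a - 1/8b - 1}.

The two bases agree; hence the ideals are identical.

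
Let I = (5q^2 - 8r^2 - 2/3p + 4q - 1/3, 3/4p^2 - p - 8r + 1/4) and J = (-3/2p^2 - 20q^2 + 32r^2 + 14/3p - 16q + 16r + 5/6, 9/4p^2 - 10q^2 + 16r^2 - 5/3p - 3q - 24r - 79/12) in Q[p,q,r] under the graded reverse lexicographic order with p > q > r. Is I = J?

No, the ideals differ.

Equality of ideals is decidable: compute both reduced Gröbner bases (unique for the ordering) and check whether they agree.
Buchberger on the first generating set:
f_1 = 5q^2 - 8r^2 - 2/3p + 4q - 1/3, LT = q^2.
f_2 = 3/4p^2 - p - 8r + 1/4, LT = p^2.

S(f_1,f_2): leading monomials are coprime, so the S-polynomial reduces to 0 (Buchberger's first criterion).
Every S-polynomial of the final basis reduces to 0, so we have a Gröbner basis.
Inter-reduce: drop elements whose leading term is divisible by another's, tail-reduce, and make monic.
Reduced Gröbner basis: {p^2 - 4/3p - 32/3r + 1/3, q^2 - 8/5r^2 - 2/15p + 4/5q - 1/15}.

Buchberger on the second generating set:
h_1 = -3/2p^2 - 20q^2 + 32r^2 + 14/3p - 16q + 16r + 5/6, LT = p^2.
h_2 = 9/4p^2 - 10q^2 + 16r^2 - 5/3p - 3q - 24r - 79/12, LT = p^2.

S(h_1,h_2): lcm = p^2. S = 160/9q^2 - 256/9r^2 - 64/27p + 12q + 64/27.
  leading term q^2: no divisor's leading term divides it; move 160/9q^2 to the remainder.
  leading term r^2: no divisor's leading term divides it; move -256/9r^2 to the remainder.
  leading term p: no divisor's leading term divides it; move -64/27p to the remainder.
  leading term q: no divisor's leading term divides it; move 12q to the remainder.
  leading term 1: no divisor's leading term divides it; move 64/27 to the remainder.
  remainder 160/9q^2 - 256/9r^2 - 64/27p + 12q + 64/27 ≠ 0; add k_3 = 160/9q^2 - 256/9r^2 - 64/27p + 12q + 64/27 to the basis.

S(h_1,k_3): leading monomials are coprime, so the S-polynomial reduces to 0 (Buchberger's first criterion).
S(h_2,k_3): leading monomials are coprime, so the S-polynomial reduces to 0 (Buchberger's first criterion).
Every S-polynomial of the final basis reduces to 0, so we have a Gröbner basis.
Inter-reduce: drop elements whose leading term is divisible by another's, tail-reduce, and make monic.
Reduced Gröbner basis: {p^2 - 4/3p + 5/3q - 32/3r - 7/3, q^2 - 8/5r^2 - 2/15p + 27/40q + 2/15}.

The bases are distinct; the ideals are different.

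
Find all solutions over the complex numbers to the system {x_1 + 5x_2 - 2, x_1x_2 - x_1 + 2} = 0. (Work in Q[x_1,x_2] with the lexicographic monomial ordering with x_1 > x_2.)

{(2, 0), (-5, 7/5)}

Compute a lex Gröbner basis by Buchberger's algorithm.
f_1 = x_1 + 5x_2 - 2, LT = x_1.
f_2 = x_1x_2 - x_1 + 2, LT = x_1x_2.

S(f_1,f_2): lcm = x_1x_2. S = x_1 + 5x_2^{2} - 2x_2 - 2.
  reduce S modulo (f_1, f_2):
  remainder 5x_2^{2} - 7x_2 ≠ 0; add h_3 = 5x_2^{2} - 7x_2 to the basis.

The other S-polynomials (S(f_1,h_3), S(f_2,h_3)) all reduce to 0 modulo the current basis, so we have a Gröbner basis.
Inter-reduce: drop elements whose leading term is divisible by another's, tail-reduce, and make monic.
Reduced Gröbner basis: {x_1 + 5x_2 - 2, x_2^{2} - \tfrac{7}{5}x_2}.

The lex basis is triangular: the last element involves only x_2. Solving x_2^{2} - \tfrac{7}{5}x_2 = 0 gives x_2 ∈ {0, 7/5}; substituting each value into the earlier elements determines the remaining variables.
  x_2 = 0: the earlier basis element becomes x_1 - 2 = 0, giving x_1 = 2 — point (2, 0).
  x_2 = 7/5: the earlier basis element becomes x_1 + 5 = 0, giving x_1 = -5 — point (-5, 7/5).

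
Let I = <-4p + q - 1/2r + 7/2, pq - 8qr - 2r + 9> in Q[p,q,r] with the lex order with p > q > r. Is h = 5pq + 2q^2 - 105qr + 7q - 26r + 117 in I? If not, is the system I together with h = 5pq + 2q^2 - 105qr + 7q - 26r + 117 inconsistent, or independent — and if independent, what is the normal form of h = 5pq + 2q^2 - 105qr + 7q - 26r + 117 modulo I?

First compute the reduced Gröbner basis of I by Buchberger's algorithm.
f_1 = -4p + q - 1/2r + 7/2, LT = p.
f_2 = pq - 8qr - 2r + 9, LT = pq.

S(f_1,f_2): lcm = pq. S = -1/4q^2 + 65/8qr - 7/8q + 2r - 9.
  reduce S modulo (f_1, f_2):
  remainder -1/4q^2 + 65/8qr - 7/8q + 2r - 9 ≠ 0; add k_3 = -1/4q^2 + 65/8qr - 7/8q + 2r - 9 to the basis.

The other S-polynomials (S(f_1,k_3), S(f_2,k_3)) all reduce to 0 modulo the current basis, so we have a Gröbner basis.
Inter-reduce: drop elements whose leading term is divisible by another's, tail-reduce, and make monic.
Reduced Gröbner basis: {p - 1/4q + 1/8r - 7/8, q^2 - 65/2qr + 7/2q - 8r + 36}.
Label its elements g_1 = p - 1/4q + 1/8r - 7/8, g_2 = q^2 - 65/2qr + 7/2q - 8r + 36.

Reduce h = 5pq + 2q^2 - 105qr + 7q - 26r + 117 modulo G:
  leading term pq: subtract (5q)·g_1 from 5pq + 2q^2 - 105qr + 7q - 26r + 117 → 13/4q^2 - 845/8qr + 91/8q - 26r + 117
  leading term q^2: subtract (13/4)·g_2 from 13/4q^2 - 845/8qr + 91/8q - 26r + 117 → 0
  normal form = 0.
Since the normal form is 0, h ∈ I.

5pq + 2q^2 - 105qr + 7q - 26r + 117 lies in I (it reduces to 0).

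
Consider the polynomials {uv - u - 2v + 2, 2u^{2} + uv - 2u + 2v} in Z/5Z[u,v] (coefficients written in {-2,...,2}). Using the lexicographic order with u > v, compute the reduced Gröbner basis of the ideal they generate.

G = {u^{2} + 2u + 2v - 1, uv - u - 2v + 2, v^{2} - 1}

f_1 = uv - u - 2v + 2, LT = uv.
f_2 = 2u^{2} + uv - 2u + 2v, LT = u^{2}.

S(f_1,f_2): lcm = u^{2}v. S = -u^{2} + 2uv^{2} - uv + 2u - v^{2}.
  reduce S modulo (f_1, f_2):
  remainder -2v^{2} + 2 ≠ 0; add g_3 = -2v^{2} + 2 to the basis.

The other S-polynomials (S(f_1,g_3), S(f_2,g_3)) all reduce to 0 modulo the current basis, so we have a Gröbner basis.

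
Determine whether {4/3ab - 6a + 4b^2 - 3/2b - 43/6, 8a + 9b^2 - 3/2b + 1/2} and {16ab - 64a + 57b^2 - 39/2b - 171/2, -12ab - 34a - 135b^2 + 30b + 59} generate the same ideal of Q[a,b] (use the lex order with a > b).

Since reduced Gröbner bases are canonical representatives of ideals under a given ordering, it suffices to compute and compare them.
Buchberger on the first generating set:
f_1 = 4/3ab - 6a + 4b^2 - 3/2b - 43/6, LT = ab.
f_2 = 8a + 9b^2 - 3/2b + 1/2, LT = a.

S(f_1,f_2): lcm = ab. S = -9/2a - 9/8b^3 + 51/16b^2 - 19/16b - 43/8.
  leading term a: subtract (-9/16)·f_2 from -9/2a - 9/8b^3 + 51/16b^2 - 19/16b - 43/8 → -9/8b^3 + 33/4b^2 - 65/32b - 163/32
  leading term b^3: no divisor's leading term divides it; move -9/8b^3 to the remainder.
  leading term b^2: no divisor's leading term divides it; move 33/4b^2 to the remainder.
  leading term b: no divisor's leading term divides it; move -65/32b to the remainder.
  leading term 1: no divisor's leading term divides it; move -163/32 to the remainder.
  remainder -9/8b^3 + 33/4b^2 - 65/32b - 163/32 ≠ 0; add g_3 = -9/8b^3 + 33/4b^2 - 65/32b - 163/32 to the basis.

The other S-polynomials (S(f_1,g_3), S(f_2,g_3)) all reduce to 0 modulo the current basis, so we have a Gröbner basis.
Inter-reduce: drop elements whose leading term is divisible by another's, tail-reduce, and make monic.
Reduced Gröbner basis: {a + 9/8b^2 - 3/16b + 1/16, b^3 - 22/3b^2 + 65/36b + 163/36}.

Buchberger on the second generating set:
h_1 = 16ab - 64a + 57b^2 - 39/2b - 171/2, LT = ab.
h_2 = -12ab - 34a - 135b^2 + 30b + 59, LT = ab.

S(h_1,h_2): lcm = ab. S = -41/6a - 123/16b^2 + 41/32b - 41/96.
  leading term a: no divisor's leading term divides it; move -41/6a to the remainder.
  leading term b^2: no divisor's leading term divides it; move -123/16b^2 to the remainder.
  leading term b: no divisor's leading term divides it; move 41/32b to the remainder.
  leading term 1: no divisor's leading term divides it; move -41/96 to the remainder.
  remainder -41/6a - 123/16b^2 + 41/32b - 41/96 ≠ 0; add k_3 = -41/6a - 123/16b^2 + 41/32b - 41/96 to the basis.

S(h_1,k_3): lcm = ab. S = -4a - 9/8b^3 + 15/4b^2 - 41/32b - 171/32.
  leading term a: subtract (24/41)·k_3 from -4a - 9/8b^3 + 15/4b^2 - 41/32b - 171/32 → -9/8b^3 + 33/4b^2 - 65/32b - 163/32
  leading term b^3: no divisor's leading term divides it; move -9/8b^3 to the remainder.
  leading term b^2: no divisor's leading term divides it; move 33/4b^2 to the remainder.
  leading term b: no divisor's leading term divides it; move -65/32b to the remainder.
  leading term 1: no divisor's leading term divides it; move -163/32 to the remainder.
  remainder -9/8b^3 + 33/4b^2 - 65/32b - 163/32 ≠ 0; add k_4 = -9/8b^3 + 33/4b^2 - 65/32b - 163/32 to the basis.

The other S-polynomials (S(h_2,k_3), S(h_1,k_4), S(h_2,k_4), S(k_3,k_4)) all reduce to 0 modulo the current basis, so we have a Gröbner basis.
Inter-reduce: drop elements whose leading term is divisible by another's, tail-reduce, and make monic.
Reduced Gröbner basis: {a + 9/8b^2 - 3/16b + 1/16, b^3 - 22/3b^2 + 65/36b + 163/36}.

Same reduced basis, so the two generating sets span the same ideal.
The choice of monomial ordering does not affect the verdict — as long as both bases are computed under the same ordering, their equality decides ideal equality.

Yes, the ideals are equal.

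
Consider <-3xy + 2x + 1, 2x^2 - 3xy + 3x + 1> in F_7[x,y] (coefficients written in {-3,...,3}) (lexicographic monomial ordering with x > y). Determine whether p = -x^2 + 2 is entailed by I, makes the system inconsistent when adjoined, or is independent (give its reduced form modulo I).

-x^2 + 2 lies in I (it reduces to 0).

First compute the reduced Gröbner basis of I by Buchberger's algorithm.
f_1 = -3xy + 2x + 1, LT = xy.
f_2 = 2x^2 - 3xy + 3x + 1, LT = x^2.

S(f_1,f_2): lcm = x^2y. S = -3x^2 - 2xy^2 + 2xy + 2x + 3y.
  leading term x^2: subtract (2)·f_2 from -3x^2 - 2xy^2 + 2xy + 2x + 3y → -2xy^2 + xy + 3x + 3y - 2
  leading term xy^2: subtract (3y)·f_1 from -2xy^2 + xy + 3x + 3y - 2 → 2xy + 3x - 2
  leading term xy: subtract (-3)·f_1 from 2xy + 3x - 2 → 2x + 1
  leading term x: no divisor's leading term divides it; move 2x to the remainder.
  leading term 1: no divisor's leading term divides it; move 1 to the remainder.
  remainder 2x + 1 ≠ 0; add h_3 = 2x + 1 to the basis.

S(f_1,h_3): lcm = xy. S = -3x + 3y + 2.
  leading term x: subtract (2)·h_3 from -3x + 3y + 2 → 3y
  leading term y: no divisor's leading term divides it; move 3y to the remainder.
  remainder 3y ≠ 0; add h_4 = 3y to the basis.

S(f_2,h_3): lcm = x^2. S = 2xy + x - 3.
  leading term xy: subtract (-3)·f_1 from 2xy + x - 3 → 0
  remainder 0.

S(f_1,h_4): lcm = xy. S = -3x + 2.
  leading term x: subtract (2)·h_3 from -3x + 2 → 0
  remainder 0.

S(f_2,h_4): leading monomials are coprime, so the S-polynomial reduces to 0 (Buchberger's first criterion).
S(h_3,h_4): leading monomials are coprime, so the S-polynomial reduces to 0 (Buchberger's first criterion).
Every S-polynomial of the final basis reduces to 0, so we have a Gröbner basis.
Inter-reduce: drop elements whose leading term is divisible by another's, tail-reduce, and make monic.
Reduced Gröbner basis: {x - 3, y}.
Label its elements g_1 = x - 3, g_2 = y.

Reduce p = -x^2 + 2 modulo G:
  leading term x^2: subtract (-x)·g_1 from -x^2 + 2 → -3x + 2
  leading term x: subtract (-3)·g_1 from -3x + 2 → 0
  normal form = 0.
Since the normal form is 0, p ∈ I.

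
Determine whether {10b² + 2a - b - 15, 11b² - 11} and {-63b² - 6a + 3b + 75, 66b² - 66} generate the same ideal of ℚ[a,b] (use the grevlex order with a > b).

Two ideals are equal iff their reduced Gröbner bases coincide (the reduced basis is unique for a fixed ordering).
Buchberger on the first generating set:
f_1 = 10b² + 2a - b - 15, LT = b².
f_2 = 11b² - 11, LT = b².

S(f_1,f_2): lcm = b². S = ⅕a - 1/10b - ½.
  leading term a: no divisor's leading term divides it; move ⅕a to the remainder.
  leading term b: no divisor's leading term divides it; move -1/10b to the remainder.
  leading term 1: no divisor's leading term divides it; move -½ to the remainder.
  remainder ⅕a - 1/10b - ½ ≠ 0; add g_3 = ⅕a - 1/10b - ½ to the basis.

The other S-polynomials (S(f_1,g_3), S(f_2,g_3)) all reduce to 0 modulo the current basis, so we have a Gröbner basis.
Inter-reduce: drop elements whose leading term is divisible by another's, tail-reduce, and make monic.
Reduced Gröbner basis: {b² - 1, a - ½b - 5/2}.

Buchberger on the second generating set:
h_1 = -63b² - 6a + 3b + 75, LT = b².
h_2 = 66b² - 66, LT = b².

S(h_1,h_2): lcm = b². S = 2/21a - 1/21b - 4/21.
  leading term a: no divisor's leading term divides it; move 2/21a to the remainder.
  leading term b: no divisor's leading term divides it; move -1/21b to the remainder.
  leading term 1: no divisor's leading term divides it; move -4/21 to the remainder.
  remainder 2/21a - 1/21b - 4/21 ≠ 0; add k_3 = 2/21a - 1/21b - 4/21 to the basis.

The other S-polynomials (S(h_1,k_3), S(h_2,k_3)) all reduce to 0 modulo the current basis, so we have a Gröbner basis.
Inter-reduce: drop elements whose leading term is divisible by another's, tail-reduce, and make monic.
Reduced Gröbner basis: {b² - 1, a - ½b - 2}.

These differ, so the ideals are not equal.
The choice of monomial ordering does not affect the verdict — as long as both bases are computed under the same ordering, their equality decides ideal equality.

No, the ideals differ.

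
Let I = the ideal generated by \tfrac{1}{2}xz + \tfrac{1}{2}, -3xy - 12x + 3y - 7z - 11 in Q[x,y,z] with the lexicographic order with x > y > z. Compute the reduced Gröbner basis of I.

G = {xy + 4x - y + \tfrac{7}{3}z + \tfrac{11}{3}, xz + 1, yz + y - \tfrac{7}{3}z^{2} - \tfrac{11}{3}z + 4}

f_1 = \tfrac{1}{2}xz + \tfrac{1}{2}, LT = xz.
f_2 = -3xy - 12x + 3y - 7z - 11, LT = xy.

S(f_1,f_2): lcm = xyz. S = -4xz + yz + y - \tfrac{7}{3}z^{2} - \tfrac{11}{3}z.
  leading term xz: subtract (-8)·f_1 from -4xz + yz + y - \tfrac{7}{3}z^{2} - \tfrac{11}{3}z → yz + y - \tfrac{7}{3}z^{2} - \tfrac{11}{3}z + 4
  leading term yz: no divisor's leading term divides it; move yz to the remainder.
  leading term y: no divisor's leading term divides it; move y to the remainder.
  leading term z^{2}: no divisor's leading term divides it; move -\tfrac{7}{3}z^{2} to the remainder.
  leading term z: no divisor's leading term divides it; move -\tfrac{11}{3}z to the remainder.
  leading term 1: no divisor's leading term divides it; move 4 to the remainder.
  remainder yz + y - \tfrac{7}{3}z^{2} - \tfrac{11}{3}z + 4 ≠ 0; add g_3 = yz + y - \tfrac{7}{3}z^{2} - \tfrac{11}{3}z + 4 to the basis.

The other S-polynomials (S(f_1,g_3), S(f_2,g_3)) all reduce to 0 modulo the current basis, so we have a Gröbner basis.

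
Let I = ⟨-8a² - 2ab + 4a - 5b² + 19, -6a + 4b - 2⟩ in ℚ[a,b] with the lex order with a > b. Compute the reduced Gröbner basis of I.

The reduced Gröbner basis is the canonical form of the ideal for this ordering.

f_1 = -8a² - 2ab + 4a - 5b² + 19, LT = a².
f_2 = -6a + 4b - 2, LT = a.

S(f_1,f_2): lcm = a². S = 11/12ab - ⅚a + ⅝b² - 19/8.
  leading term ab: subtract (-11/72b)·f_2 from 11/12ab - ⅚a + ⅝b² - 19/8 → -⅚a + 89/72b² - 11/36b - 19/8
  leading term a: subtract (5/36)·f_2 from -⅚a + 89/72b² - 11/36b - 19/8 → 89/72b² - 31/36b - 151/72
  leading term b²: no divisor's leading term divides it; move 89/72b² to the remainder.
  leading term b: no divisor's leading term divides it; move -31/36b to the remainder.
  leading term 1: no divisor's leading term divides it; move -151/72 to the remainder.
  remainder 89/72b² - 31/36b - 151/72 ≠ 0; add g_3 = 89/72b² - 31/36b - 151/72 to the basis.

S(f_1,g_3): leading monomials are coprime, so the S-polynomial reduces to 0 (Buchberger's first criterion).
S(f_2,g_3): leading monomials are coprime, so the S-polynomial reduces to 0 (Buchberger's first criterion).
Every S-polynomial of the final basis reduces to 0, so we have a Gröbner basis.
Inter-reduce: drop elements whose leading term is divisible by another's, tail-reduce, and make monic.

G = {a - ⅔b + ⅓, b² - 62/89b - 151/89}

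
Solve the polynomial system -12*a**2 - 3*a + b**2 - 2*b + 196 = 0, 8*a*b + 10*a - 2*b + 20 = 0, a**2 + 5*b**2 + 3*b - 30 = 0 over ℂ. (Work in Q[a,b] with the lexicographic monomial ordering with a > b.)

Compute a lex Gröbner basis by Buchberger's algorithm.
f_1 = -12*a**2 - 3*a + b**2 - 2*b + 196, LT = a**2.
f_2 = 8*a*b + 10*a - 2*b + 20, LT = a*b.
f_3 = a**2 + 5*b**2 + 3*b - 30, LT = a**2.

S(f_1,f_2): lcm = a**2*b. S = -5/4*a**2 + 1/2*a*b - 5/2*a - 1/12*b**3 + 1/6*b**2 - 49/3*b.
  leading term a**2: subtract (5/48)·f_1 from -5/4*a**2 + 1/2*a*b - 5/2*a - 1/12*b**3 + 1/6*b**2 - 49/3*b → 1/2*a*b - 35/16*a - 1/12*b**3 + 1/16*b**2 - 129/8*b - 245/12
  leading term a*b: subtract (1/16)·f_2 from 1/2*a*b - 35/16*a - 1/12*b**3 + 1/16*b**2 - 129/8*b - 245/12 → -45/16*a - 1/12*b**3 + 1/16*b**2 - 16*b - 65/3
  leading term a: no divisor's leading term divides it; move -45/16*a to the remainder.
  leading term b**3: no divisor's leading term divides it; move -1/12*b**3 to the remainder.
  leading term b**2: no divisor's leading term divides it; move 1/16*b**2 to the remainder.
  leading term b: no divisor's leading term divides it; move -16*b to the remainder.
  leading term 1: no divisor's leading term divides it; move -65/3 to the remainder.
  remainder -45/16*a - 1/12*b**3 + 1/16*b**2 - 16*b - 65/3 ≠ 0; add h_4 = -45/16*a - 1/12*b**3 + 1/16*b**2 - 16*b - 65/3 to the basis.

S(f_1,f_3): lcm = a**2. S = 1/4*a - 61/12*b**2 - 17/6*b + 41/3.
  leading term a: subtract (-4/45)·h_4 from 1/4*a - 61/12*b**2 - 17/6*b + 41/3 → -1/135*b**3 - 457/90*b**2 - 383/90*b + 317/27
  leading term b**3: no divisor's leading term divides it; move -1/135*b**3 to the remainder.
  leading term b**2: no divisor's leading term divides it; move -457/90*b**2 to the remainder.
  leading term b: no divisor's leading term divides it; move -383/90*b to the remainder.
  leading term 1: no divisor's leading term divides it; move 317/27 to the remainder.
  remainder -1/135*b**3 - 457/90*b**2 - 383/90*b + 317/27 ≠ 0; add h_5 = -1/135*b**3 - 457/90*b**2 - 383/90*b + 317/27 to the basis.

S(f_2,f_3): lcm = a**2*b. S = 5/4*a**2 - 1/4*a*b + 5/2*a - 5*b**3 - 3*b**2 + 30*b.
  leading term a**2: subtract (-5/48)·f_1 from 5/4*a**2 - 1/4*a*b + 5/2*a - 5*b**3 - 3*b**2 + 30*b → -1/4*a*b + 35/16*a - 5*b**3 - 139/48*b**2 + 715/24*b + 245/12
  leading term a*b: subtract (-1/32)·f_2 from -1/4*a*b + 35/16*a - 5*b**3 - 139/48*b**2 + 715/24*b + 245/12 → 5/2*a - 5*b**3 - 139/48*b**2 + 1427/48*b + 505/24
  leading term a: subtract (-8/9)·h_4 from 5/2*a - 5*b**3 - 139/48*b**2 + 1427/48*b + 505/24 → -137/27*b**3 - 409/144*b**2 + 2233/144*b + 385/216
  leading term b**3: subtract (685)·h_5 from -137/27*b**3 - 409/144*b**2 + 2233/144*b + 385/216 → 55607/16*b**2 + 46889/16*b - 64325/8
  leading term b**2: no divisor's leading term divides it; move 55607/16*b**2 to the remainder.
  leading term b: no divisor's leading term divides it; move 46889/16*b to the remainder.
  leading term 1: no divisor's leading term divides it; move -64325/8 to the remainder.
  remainder 55607/16*b**2 + 46889/16*b - 64325/8 ≠ 0; add h_6 = 55607/16*b**2 + 46889/16*b - 64325/8 to the basis.

S(f_2,h_5): lcm = a*b**3. S = -2737/4*a*b**2 - 1149/2*a*b + 1585*a - 1/4*b**3 + 5/2*b**2.
  leading term a*b**2: subtract (-2737/32*b)·f_2 from -2737/4*a*b**2 - 1149/2*a*b + 1585*a - 1/4*b**3 + 5/2*b**2 → 4493/16*a*b + 1585*a - 1/4*b**3 - 2697/16*b**2 + 13685/8*b
  leading term a*b: subtract (4493/128)·f_2 from 4493/16*a*b + 1585*a - 1/4*b**3 - 2697/16*b**2 + 13685/8*b → 78975/64*a - 1/4*b**3 - 2697/16*b**2 + 113973/64*b - 22465/32
  leading term a: subtract (-1755/4)·h_4 from 78975/64*a - 1/4*b**3 - 2697/16*b**2 + 113973/64*b - 22465/32 → -589/16*b**3 - 9033/64*b**2 - 335307/64*b - 326665/32
  leading term b**3: subtract (79515/16)·h_5 from -589/16*b**3 - 9033/64*b**2 - 335307/64*b - 326665/32 → 1606005/64*b**2 + 1018215/64*b - 2193795/32
  leading term b**2: subtract (1606005/222428)·h_6 from 1606005/64*b**2 + 1018215/64*b - 2193795/32 → -4671021735/889712*b - 4671021735/444856
  leading term b: no divisor's leading term divides it; move -4671021735/889712*b to the remainder.
  leading term 1: no divisor's leading term divides it; move -4671021735/444856 to the remainder.
  remainder -4671021735/889712*b - 4671021735/444856 ≠ 0; add h_7 = -4671021735/889712*b - 4671021735/444856 to the basis.

The other S-polynomials (S(f_1,h_4), S(f_2,h_4), S(f_3,h_4), S(f_1,h_5), S(f_3,h_5), S(h_4,h_5), S(f_1,h_6), S(f_2,h_6), S(f_3,h_6), S(h_4,h_6), S(h_5,h_6), S(f_1,h_7), S(f_2,h_7), S(f_3,h_7), S(h_4,h_7), S(h_5,h_7), S(h_6,h_7)) all reduce to 0 modulo the current basis, so we have a Gröbner basis.
Inter-reduce: drop elements whose leading term is divisible by another's, tail-reduce, and make monic.
Reduced Gröbner basis: {a - 4, b + 2}.

Since the basis is lex-ordered, b + 2 is univariate in b. Its roots are {-2}. Back-substituting each root into the other basis elements fixes the other coordinates.
  b = -2: the earlier basis element becomes a - 4 = 0, giving a = 4 — point (4, -2).
Each listed point satisfies every original equation (direct substitution).

{(4, -2)}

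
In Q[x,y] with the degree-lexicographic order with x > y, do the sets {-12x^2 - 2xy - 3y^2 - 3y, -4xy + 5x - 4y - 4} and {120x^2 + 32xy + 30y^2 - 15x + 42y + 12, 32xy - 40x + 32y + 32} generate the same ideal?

Equality of ideals is decidable: compute both reduced Gröbner bases (unique for the ordering) and check whether they agree.
Buchberger on the first generating set:
f_1 = -12x^2 - 2xy - 3y^2 - 3y, LT = x^2.
f_2 = -4xy + 5x - 4y - 4, LT = xy.

S(f_1,f_2): lcm = x^2y. S = 1/6xy^2 + 1/4y^3 + 5/4x^2 - xy + 1/4y^2 - x.
  leading term xy^2: subtract (-1/24y)·f_2 from 1/6xy^2 + 1/4y^3 + 5/4x^2 - xy + 1/4y^2 - x → 1/4y^3 + 5/4x^2 - 19/24xy + 1/12y^2 - x - 1/6y
  leading term y^3: no divisor's leading term divides it; move 1/4y^3 to the remainder.
  leading term x^2: subtract (-5/48)·f_1 from 5/4x^2 - 19/24xy + 1/12y^2 - x - 1/6y → -xy - 11/48y^2 - x - 23/48y
  leading term xy: subtract (1/4)·f_2 from -xy - 11/48y^2 - x - 23/48y → -11/48y^2 - 9/4x + 25/48y + 1
  leading term y^2: no divisor's leading term divides it; move -11/48y^2 to the remainder.
  leading term x: no divisor's leading term divides it; move -9/4x to the remainder.
  leading term y: no divisor's leading term divides it; move 25/48y to the remainder.
  leading term 1: no divisor's leading term divides it; move 1 to the remainder.
  remainder 1/4y^3 - 11/48y^2 - 9/4x + 25/48y + 1 ≠ 0; add g_3 = 1/4y^3 - 11/48y^2 - 9/4x + 25/48y + 1 to the basis.

The other S-polynomials (S(f_1,g_3), S(f_2,g_3)) all reduce to 0 modulo the current basis, so we have a Gröbner basis.
Inter-reduce: drop elements whose leading term is divisible by another's, tail-reduce, and make monic.
Reduced Gröbner basis: {y^3 - 11/12y^2 - 9x + 25/12y + 4, x^2 + 1/4y^2 + 5/24x + 1/12y - 1/6, xy - 5/4x + y + 1}.

Buchberger on the second generating set:
h_1 = 120x^2 + 32xy + 30y^2 - 15x + 42y + 12, LT = x^2.
h_2 = 32xy - 40x + 32y + 32, LT = xy.

S(h_1,h_2): lcm = x^2y. S = 4/15xy^2 + 1/4y^3 + 5/4x^2 - 9/8xy + 7/20y^2 - x + 1/10y.
  leading term xy^2: subtract (1/120y)·h_2 from 4/15xy^2 + 1/4y^3 + 5/4x^2 - 9/8xy + 7/20y^2 - x + 1/10y → 1/4y^3 + 5/4x^2 - 19/24xy + 1/12y^2 - x - 1/6y
  leading term y^3: no divisor's leading term divides it; move 1/4y^3 to the remainder.
  leading term x^2: subtract (1/96)·h_1 from 5/4x^2 - 19/24xy + 1/12y^2 - x - 1/6y → -9/8xy - 11/48y^2 - 27/32x - 29/48y - 1/8
  leading term xy: subtract (-9/256)·h_2 from -9/8xy - 11/48y^2 - 27/32x - 29/48y - 1/8 → -11/48y^2 - 9/4x + 25/48y + 1
  leading term y^2: no divisor's leading term divides it; move -11/48y^2 to the remainder.
  leading term x: no divisor's leading term divides it; move -9/4x to the remainder.
  leading term y: no divisor's leading term divides it; move 25/48y to the remainder.
  leading term 1: no divisor's leading term divides it; move 1 to the remainder.
  remainder 1/4y^3 - 11/48y^2 - 9/4x + 25/48y + 1 ≠ 0; add k_3 = 1/4y^3 - 11/48y^2 - 9/4x + 25/48y + 1 to the basis.

The other S-polynomials (S(h_1,k_3), S(h_2,k_3)) all reduce to 0 modulo the current basis, so we have a Gröbner basis.
Inter-reduce: drop elements whose leading term is divisible by another's, tail-reduce, and make monic.
Reduced Gröbner basis: {y^3 - 11/12y^2 - 9x + 25/12y + 4, x^2 + 1/4y^2 + 5/24x + 1/12y - 1/6, xy - 5/4x + y + 1}.

These coincide, so the ideals are equal.

Yes, the ideals are equal.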